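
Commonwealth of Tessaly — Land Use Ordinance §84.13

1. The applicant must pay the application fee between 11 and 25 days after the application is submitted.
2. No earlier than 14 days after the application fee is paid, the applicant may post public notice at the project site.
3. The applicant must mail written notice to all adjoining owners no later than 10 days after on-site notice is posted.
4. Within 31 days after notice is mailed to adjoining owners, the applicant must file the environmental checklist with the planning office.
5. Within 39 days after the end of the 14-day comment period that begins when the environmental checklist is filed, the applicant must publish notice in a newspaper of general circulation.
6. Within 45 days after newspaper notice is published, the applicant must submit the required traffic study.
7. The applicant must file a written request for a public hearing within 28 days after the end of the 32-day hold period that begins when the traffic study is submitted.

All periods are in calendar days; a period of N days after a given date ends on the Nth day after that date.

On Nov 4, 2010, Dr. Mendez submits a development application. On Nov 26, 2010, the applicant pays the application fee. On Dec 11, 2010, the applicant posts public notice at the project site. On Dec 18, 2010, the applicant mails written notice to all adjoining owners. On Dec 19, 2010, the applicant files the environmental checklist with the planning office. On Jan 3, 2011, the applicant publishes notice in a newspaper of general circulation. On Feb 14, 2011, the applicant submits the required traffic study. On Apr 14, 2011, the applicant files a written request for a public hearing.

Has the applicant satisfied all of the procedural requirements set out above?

(1) the permitted window runs from Nov 4, 2010 + 11 = Nov 15, 2010 to Nov 4, 2010 + 25 = Nov 29, 2010; done Nov 26, 2010, which is between those dates.
(2) permitted from Nov 26, 2010 + 14 days = Dec 10, 2010 onward; done Dec 11, 2010, after the minimum wait.
(3) due by Dec 11, 2010 + 10 days = Dec 21, 2010; done Dec 18, 2010 — timely.
(4) due by Dec 18, 2010 + 31 days = Jan 18, 2011; done Dec 19, 2010 — timely.
(5) due by Jan 2, 2011 + 39 days = Feb 10, 2011; done Jan 3, 2011 — timely.
(6) due by Jan 3, 2011 + 45 days = Feb 17, 2011; done Feb 14, 2011 — timely.
(7) due by Mar 18, 2011 + 28 days = Apr 15, 2011; Apr 14, 2011 is within that limit.

Yes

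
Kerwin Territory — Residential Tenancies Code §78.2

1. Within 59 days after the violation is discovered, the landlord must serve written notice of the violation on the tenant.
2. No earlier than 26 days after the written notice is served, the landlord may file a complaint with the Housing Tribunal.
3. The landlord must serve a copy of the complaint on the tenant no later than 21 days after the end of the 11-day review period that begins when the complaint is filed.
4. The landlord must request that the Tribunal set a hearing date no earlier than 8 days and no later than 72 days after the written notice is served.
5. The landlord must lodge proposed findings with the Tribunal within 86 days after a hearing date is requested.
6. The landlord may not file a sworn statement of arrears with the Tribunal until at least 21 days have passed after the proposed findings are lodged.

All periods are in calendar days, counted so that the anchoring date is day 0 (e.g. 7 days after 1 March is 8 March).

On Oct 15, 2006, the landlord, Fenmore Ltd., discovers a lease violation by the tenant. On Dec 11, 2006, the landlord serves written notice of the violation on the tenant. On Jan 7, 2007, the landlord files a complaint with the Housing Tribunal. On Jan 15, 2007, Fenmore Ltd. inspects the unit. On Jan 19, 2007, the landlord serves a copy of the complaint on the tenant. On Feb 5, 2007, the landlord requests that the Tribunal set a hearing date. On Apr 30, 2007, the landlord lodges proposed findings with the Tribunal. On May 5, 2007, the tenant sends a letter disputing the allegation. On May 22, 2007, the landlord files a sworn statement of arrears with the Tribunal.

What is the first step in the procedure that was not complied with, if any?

None — every step was satisfied

Step 1 — counting 59 days from Oct 15, 2006 (when the violation is discovered) gives a deadline of Dec 13, 2006; Dec 11, 2006 is within that limit.
Step 2 — must wait 26 days from Dec 11, 2006 (when the written notice is served), so not before Jan 6, 2007; done Jan 7, 2007, after the minimum wait.
Step 3 — counting 21 days from Jan 18, 2007 (end of the 11-day review period, which began when the complaint is filed on Jan 7, 2007) gives a deadline of Feb 8, 2007; completed Jan 19, 2007, before the deadline.
Step 4 — 8 and 72 days from Dec 11, 2006 (when the written notice is served) are Dec 19, 2006 and Feb 21, 2007 respectively; Feb 5, 2007 falls inside that range.
Step 5 — counting 86 days from Feb 5, 2007 (when a hearing date is requested) gives a deadline of May 2, 2007; completed Apr 30, 2007, before the deadline.
Step 6 — must wait 21 days from Apr 30, 2007 (when the proposed findings are lodged), so not before May 21, 2007; done May 22, 2007 — permitted.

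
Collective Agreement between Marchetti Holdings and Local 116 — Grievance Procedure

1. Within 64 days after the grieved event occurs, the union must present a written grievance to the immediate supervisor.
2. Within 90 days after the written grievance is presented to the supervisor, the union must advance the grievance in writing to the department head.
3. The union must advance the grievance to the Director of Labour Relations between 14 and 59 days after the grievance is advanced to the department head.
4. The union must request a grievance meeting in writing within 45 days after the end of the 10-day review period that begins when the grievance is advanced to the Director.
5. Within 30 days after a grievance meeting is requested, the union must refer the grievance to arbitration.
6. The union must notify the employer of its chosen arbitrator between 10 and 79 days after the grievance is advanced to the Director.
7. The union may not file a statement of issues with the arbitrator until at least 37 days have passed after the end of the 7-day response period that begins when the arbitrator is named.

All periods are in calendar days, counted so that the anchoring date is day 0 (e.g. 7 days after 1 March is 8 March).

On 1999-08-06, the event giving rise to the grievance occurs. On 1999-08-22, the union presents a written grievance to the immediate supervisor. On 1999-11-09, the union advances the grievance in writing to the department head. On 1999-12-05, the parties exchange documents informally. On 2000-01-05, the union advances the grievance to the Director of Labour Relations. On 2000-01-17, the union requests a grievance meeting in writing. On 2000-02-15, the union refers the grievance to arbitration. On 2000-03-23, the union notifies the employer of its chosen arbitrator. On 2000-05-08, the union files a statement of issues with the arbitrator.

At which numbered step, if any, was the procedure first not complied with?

(1) due by 1999-08-06 + 64 days = 1999-10-09; 1999-08-22 is within that limit.
(2) due by 1999-08-22 + 90 days = 1999-11-20; 1999-11-09 is within that limit.
(3) the permitted window runs from 1999-11-09 + 14 = 1999-11-23 to 1999-11-09 + 59 = 2000-01-07; done 2000-01-05 — within the window.
(4) due by 2000-01-15 + 45 days = 2000-02-29; completed 2000-01-17, before the deadline.
(5) due by 2000-01-17 + 30 days = 2000-02-16; 2000-02-15 is within that limit.
(6) the permitted window runs from 2000-01-05 + 10 = 2000-01-15 to 2000-01-05 + 79 = 2000-03-24; done 2000-03-23, which is between those dates.
(7) permitted from 2000-03-30 + 37 days = 2000-05-06 onward; 2000-05-08 is on or after that date.

None — every step was satisfied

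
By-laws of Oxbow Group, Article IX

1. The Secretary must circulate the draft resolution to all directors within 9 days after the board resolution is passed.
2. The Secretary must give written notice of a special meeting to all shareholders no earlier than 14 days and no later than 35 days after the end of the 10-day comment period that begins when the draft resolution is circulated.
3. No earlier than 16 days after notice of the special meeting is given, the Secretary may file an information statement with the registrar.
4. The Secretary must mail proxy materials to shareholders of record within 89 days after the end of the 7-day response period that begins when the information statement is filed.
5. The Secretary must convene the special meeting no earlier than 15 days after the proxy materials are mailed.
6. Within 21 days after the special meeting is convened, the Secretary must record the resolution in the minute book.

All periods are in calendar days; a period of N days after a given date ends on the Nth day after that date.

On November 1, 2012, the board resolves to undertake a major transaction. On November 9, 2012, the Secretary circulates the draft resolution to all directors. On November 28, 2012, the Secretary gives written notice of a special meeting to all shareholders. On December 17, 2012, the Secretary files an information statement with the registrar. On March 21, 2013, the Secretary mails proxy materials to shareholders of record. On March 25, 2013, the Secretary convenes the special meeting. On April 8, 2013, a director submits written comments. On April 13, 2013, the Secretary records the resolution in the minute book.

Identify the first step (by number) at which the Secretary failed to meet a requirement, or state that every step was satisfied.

Step 1: 9 days after November 1, 2012 (when the board resolution is passed) is November 10, 2012; done November 9, 2012 — timely.
Step 2: the window is 14–35 days after November 19, 2012 (end of the 10-day comment period, which began when the draft resolution is circulated on November 9, 2012), so December 3, 2012 through December 24, 2012; done November 28, 2012 — 5 days before the window opened.
The analysis stops there.

Step 2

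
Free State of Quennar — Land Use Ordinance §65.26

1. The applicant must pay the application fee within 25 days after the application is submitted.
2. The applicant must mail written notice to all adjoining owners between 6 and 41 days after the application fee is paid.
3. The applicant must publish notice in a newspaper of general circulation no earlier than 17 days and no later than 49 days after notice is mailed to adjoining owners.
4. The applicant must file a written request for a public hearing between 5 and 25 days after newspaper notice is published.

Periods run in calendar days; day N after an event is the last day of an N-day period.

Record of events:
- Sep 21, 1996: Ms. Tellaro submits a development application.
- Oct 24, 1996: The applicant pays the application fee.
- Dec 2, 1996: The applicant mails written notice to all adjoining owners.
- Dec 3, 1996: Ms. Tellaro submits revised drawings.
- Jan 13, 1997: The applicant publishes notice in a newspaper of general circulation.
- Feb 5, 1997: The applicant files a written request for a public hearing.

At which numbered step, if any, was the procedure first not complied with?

(1) due by Sep 21, 1996 + 25 days = Oct 16, 1996; not done until Oct 24, 1996, 8 days after the deadline.
Later steps need not be reached.

Step 1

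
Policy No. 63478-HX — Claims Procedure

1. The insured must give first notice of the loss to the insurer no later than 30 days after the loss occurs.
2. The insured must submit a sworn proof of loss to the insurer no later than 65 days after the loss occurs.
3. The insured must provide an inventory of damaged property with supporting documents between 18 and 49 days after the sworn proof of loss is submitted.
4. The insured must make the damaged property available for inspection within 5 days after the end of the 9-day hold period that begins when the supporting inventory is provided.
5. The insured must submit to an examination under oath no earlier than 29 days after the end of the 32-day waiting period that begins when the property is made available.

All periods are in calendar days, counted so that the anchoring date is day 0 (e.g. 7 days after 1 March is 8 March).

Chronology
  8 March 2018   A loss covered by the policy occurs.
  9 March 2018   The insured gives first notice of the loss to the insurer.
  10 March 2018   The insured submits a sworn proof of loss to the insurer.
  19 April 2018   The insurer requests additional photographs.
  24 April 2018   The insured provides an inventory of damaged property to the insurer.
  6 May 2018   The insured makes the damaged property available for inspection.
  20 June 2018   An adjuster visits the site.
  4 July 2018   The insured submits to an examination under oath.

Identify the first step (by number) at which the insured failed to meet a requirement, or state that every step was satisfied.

(1) due by 8 March 2018 + 30 days = 7 April 2018; done 9 March 2018 — timely.
(2) due by 8 March 2018 + 65 days = 12 May 2018; done 10 March 2018 — timely.
(3) the permitted window runs from 10 March 2018 + 18 = 28 March 2018 to 10 March 2018 + 49 = 28 April 2018; 24 April 2018 falls inside that range.
(4) due by 3 May 2018 + 5 days = 8 May 2018; done 6 May 2018 — timely.
(5) permitted from 7 June 2018 + 29 days = 6 July 2018 onward; 4 July 2018 is 2 days before the earliest permitted date.

Step 5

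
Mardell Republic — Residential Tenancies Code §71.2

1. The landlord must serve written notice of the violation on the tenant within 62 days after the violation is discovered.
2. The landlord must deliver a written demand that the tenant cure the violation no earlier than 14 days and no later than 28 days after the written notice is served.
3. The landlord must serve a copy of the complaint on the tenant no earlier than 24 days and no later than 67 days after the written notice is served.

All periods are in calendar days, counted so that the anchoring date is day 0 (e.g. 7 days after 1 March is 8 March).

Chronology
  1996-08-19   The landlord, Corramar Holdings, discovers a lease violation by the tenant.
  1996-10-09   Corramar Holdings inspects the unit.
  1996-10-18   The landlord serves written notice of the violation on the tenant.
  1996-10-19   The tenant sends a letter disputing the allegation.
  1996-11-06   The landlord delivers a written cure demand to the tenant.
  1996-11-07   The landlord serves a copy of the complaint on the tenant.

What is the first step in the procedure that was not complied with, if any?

(1) due by 1996-08-19 + 62 days = 1996-10-20; done 1996-10-18 — timely.
(2) the permitted window runs from 1996-10-18 + 14 = 1996-11-01 to 1996-10-18 + 28 = 1996-11-15; done 1996-11-06, which is between those dates.
(3) the permitted window runs from 1996-10-18 + 24 = 1996-11-11 to 1996-10-18 + 67 = 1996-12-24; 1996-11-07 is 4 days too early.
That is the first point of non-compliance.

Step 3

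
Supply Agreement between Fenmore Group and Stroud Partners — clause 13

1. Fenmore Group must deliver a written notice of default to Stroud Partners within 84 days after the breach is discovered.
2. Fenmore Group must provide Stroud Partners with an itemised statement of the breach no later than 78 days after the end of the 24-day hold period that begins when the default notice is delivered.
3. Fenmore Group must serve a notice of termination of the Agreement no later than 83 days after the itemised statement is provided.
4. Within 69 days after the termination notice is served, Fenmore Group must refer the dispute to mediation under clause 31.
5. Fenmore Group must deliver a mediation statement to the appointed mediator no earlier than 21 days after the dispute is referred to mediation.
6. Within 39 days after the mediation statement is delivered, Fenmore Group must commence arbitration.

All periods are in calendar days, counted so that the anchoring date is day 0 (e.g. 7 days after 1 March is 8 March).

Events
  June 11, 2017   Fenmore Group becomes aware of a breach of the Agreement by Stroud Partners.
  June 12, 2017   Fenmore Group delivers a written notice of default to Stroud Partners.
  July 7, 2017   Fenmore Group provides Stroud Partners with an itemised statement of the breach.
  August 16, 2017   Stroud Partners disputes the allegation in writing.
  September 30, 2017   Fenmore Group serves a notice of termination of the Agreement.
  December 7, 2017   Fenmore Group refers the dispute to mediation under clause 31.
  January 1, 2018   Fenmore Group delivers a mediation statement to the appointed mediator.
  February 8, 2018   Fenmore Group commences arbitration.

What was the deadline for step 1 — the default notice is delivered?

Step 1 runs from June 11, 2017, when the breach is discovered. 84 days after June 11, 2017 is September 3, 2017.

September 3, 2017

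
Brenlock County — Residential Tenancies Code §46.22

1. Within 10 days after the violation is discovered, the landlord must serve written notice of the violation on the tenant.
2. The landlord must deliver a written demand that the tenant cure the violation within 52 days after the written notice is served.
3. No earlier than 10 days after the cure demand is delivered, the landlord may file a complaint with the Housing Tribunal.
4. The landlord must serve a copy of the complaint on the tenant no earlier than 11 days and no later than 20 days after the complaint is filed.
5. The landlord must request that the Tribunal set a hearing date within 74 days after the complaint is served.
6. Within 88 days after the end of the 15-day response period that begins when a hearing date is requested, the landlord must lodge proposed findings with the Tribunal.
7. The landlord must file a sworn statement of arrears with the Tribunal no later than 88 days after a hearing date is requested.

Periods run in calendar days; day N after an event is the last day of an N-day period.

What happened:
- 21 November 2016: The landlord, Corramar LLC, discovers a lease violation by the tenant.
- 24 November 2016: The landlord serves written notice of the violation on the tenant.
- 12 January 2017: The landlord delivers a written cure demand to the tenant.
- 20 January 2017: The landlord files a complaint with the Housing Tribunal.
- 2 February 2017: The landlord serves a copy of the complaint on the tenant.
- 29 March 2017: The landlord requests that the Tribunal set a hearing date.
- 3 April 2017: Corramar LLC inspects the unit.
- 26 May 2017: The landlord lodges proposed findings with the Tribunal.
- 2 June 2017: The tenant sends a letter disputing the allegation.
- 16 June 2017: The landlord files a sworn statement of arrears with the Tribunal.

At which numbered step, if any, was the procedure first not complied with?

Step 3

Step 1 — counting 10 days from 21 November 2016 (when the violation is discovered) gives a deadline of 1 December 2016; done 24 November 2016 — timely.
Step 2 — counting 52 days from 24 November 2016 (when the written notice is served) gives a deadline of 15 January 2017; 12 January 2017 is within that limit.
Step 3 — must wait 10 days from 12 January 2017 (when the cure demand is delivered), so not before 22 January 2017; acted on 20 January 2017, 2 days prematurely.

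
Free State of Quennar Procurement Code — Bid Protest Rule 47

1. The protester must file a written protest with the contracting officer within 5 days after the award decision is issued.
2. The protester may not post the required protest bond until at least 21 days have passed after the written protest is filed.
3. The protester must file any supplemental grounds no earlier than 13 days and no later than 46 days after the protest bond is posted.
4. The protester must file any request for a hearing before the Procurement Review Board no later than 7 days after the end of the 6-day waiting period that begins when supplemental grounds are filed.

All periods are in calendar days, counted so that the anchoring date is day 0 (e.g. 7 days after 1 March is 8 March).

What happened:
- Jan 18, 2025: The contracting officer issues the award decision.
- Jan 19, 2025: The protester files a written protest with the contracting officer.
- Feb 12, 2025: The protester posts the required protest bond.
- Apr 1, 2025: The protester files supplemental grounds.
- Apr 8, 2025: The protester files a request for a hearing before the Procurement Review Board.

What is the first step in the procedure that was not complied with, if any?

Step 3

(1) due by Jan 18, 2025 + 5 days = Jan 23, 2025; done Jan 19, 2025 — timely.
(2) permitted from Jan 19, 2025 + 21 days = Feb 9, 2025 onward; Feb 12, 2025 is on or after that date.
(3) the permitted window runs from Feb 12, 2025 + 13 = Feb 25, 2025 to Feb 12, 2025 + 46 = Mar 30, 2025; done Apr 1, 2025 — 2 days after the window closed.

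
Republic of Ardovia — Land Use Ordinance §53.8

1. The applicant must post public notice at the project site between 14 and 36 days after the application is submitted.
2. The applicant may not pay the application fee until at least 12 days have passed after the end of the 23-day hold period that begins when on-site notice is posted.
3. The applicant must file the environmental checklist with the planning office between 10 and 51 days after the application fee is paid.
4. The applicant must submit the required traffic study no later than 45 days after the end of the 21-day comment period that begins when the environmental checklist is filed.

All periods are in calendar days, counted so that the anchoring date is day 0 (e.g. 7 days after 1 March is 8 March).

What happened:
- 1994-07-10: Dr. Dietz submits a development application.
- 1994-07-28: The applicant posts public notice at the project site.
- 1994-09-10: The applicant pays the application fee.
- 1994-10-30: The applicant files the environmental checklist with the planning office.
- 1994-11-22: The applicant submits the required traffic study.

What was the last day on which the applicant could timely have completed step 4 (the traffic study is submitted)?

The environmental checklist is filed on 1994-10-30; the 21-day comment period therefore ends 1994-11-20, and step 4 runs from that date. 45 days after 1994-11-20 is 1995-01-04.

1995-01-04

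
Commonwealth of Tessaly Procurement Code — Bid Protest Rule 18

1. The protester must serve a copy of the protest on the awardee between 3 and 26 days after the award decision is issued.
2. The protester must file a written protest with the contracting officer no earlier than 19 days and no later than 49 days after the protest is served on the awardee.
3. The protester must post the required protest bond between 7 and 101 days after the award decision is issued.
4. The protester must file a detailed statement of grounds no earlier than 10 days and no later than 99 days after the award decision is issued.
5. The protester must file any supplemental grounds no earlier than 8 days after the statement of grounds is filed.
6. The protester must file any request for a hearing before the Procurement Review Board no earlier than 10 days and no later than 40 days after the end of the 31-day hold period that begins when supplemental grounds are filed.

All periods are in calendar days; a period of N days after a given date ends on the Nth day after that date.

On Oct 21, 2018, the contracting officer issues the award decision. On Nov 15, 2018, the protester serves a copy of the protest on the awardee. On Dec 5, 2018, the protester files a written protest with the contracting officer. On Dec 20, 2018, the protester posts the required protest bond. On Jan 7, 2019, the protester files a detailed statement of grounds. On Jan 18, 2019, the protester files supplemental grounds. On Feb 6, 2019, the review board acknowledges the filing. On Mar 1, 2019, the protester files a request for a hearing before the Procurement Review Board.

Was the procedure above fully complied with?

Yes

(1) the permitted window runs from Oct 21, 2018 + 3 = Oct 24, 2018 to Oct 21, 2018 + 26 = Nov 16, 2018; Nov 15, 2018 falls inside that range.
(2) the permitted window runs from Nov 15, 2018 + 19 = Dec 4, 2018 to Nov 15, 2018 + 49 = Jan 3, 2019; done Dec 5, 2018, which is between those dates.
(3) the permitted window runs from Oct 21, 2018 + 7 = Oct 28, 2018 to Oct 21, 2018 + 101 = Jan 30, 2019; done Dec 20, 2018 — within the window.
(4) the permitted window runs from Oct 21, 2018 + 10 = Oct 31, 2018 to Oct 21, 2018 + 99 = Jan 28, 2019; done Jan 7, 2019 — within the window.
(5) permitted from Jan 7, 2019 + 8 days = Jan 15, 2019 onward; done Jan 18, 2019 — permitted.
(6) the permitted window runs from Feb 18, 2019 + 10 = Feb 28, 2019 to Feb 18, 2019 + 40 = Mar 30, 2019; done Mar 1, 2019 — within the window.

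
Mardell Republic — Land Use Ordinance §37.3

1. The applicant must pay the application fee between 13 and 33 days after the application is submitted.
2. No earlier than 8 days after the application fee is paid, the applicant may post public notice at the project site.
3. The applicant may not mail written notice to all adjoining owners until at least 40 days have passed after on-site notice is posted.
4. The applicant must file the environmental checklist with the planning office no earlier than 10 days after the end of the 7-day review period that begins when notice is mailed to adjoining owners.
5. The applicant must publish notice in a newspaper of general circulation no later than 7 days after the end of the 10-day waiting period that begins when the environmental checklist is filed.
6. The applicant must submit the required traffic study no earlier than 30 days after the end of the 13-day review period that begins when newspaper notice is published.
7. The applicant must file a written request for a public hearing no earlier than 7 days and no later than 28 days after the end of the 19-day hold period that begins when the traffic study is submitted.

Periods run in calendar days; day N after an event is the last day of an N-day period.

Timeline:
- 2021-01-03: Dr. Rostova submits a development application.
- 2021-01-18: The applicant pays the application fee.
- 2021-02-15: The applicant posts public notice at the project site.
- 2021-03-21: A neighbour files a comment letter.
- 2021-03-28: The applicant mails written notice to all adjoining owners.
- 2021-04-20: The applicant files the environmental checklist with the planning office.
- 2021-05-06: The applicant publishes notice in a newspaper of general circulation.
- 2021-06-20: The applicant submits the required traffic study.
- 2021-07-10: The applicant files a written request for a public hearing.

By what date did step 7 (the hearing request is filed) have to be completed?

2021-08-06

The traffic study is submitted on 2021-06-20; the 19-day hold period therefore ends 2021-07-09, and step 7 runs from that date. The window is 7–28 days after 2021-07-09; it closes on 2021-08-06.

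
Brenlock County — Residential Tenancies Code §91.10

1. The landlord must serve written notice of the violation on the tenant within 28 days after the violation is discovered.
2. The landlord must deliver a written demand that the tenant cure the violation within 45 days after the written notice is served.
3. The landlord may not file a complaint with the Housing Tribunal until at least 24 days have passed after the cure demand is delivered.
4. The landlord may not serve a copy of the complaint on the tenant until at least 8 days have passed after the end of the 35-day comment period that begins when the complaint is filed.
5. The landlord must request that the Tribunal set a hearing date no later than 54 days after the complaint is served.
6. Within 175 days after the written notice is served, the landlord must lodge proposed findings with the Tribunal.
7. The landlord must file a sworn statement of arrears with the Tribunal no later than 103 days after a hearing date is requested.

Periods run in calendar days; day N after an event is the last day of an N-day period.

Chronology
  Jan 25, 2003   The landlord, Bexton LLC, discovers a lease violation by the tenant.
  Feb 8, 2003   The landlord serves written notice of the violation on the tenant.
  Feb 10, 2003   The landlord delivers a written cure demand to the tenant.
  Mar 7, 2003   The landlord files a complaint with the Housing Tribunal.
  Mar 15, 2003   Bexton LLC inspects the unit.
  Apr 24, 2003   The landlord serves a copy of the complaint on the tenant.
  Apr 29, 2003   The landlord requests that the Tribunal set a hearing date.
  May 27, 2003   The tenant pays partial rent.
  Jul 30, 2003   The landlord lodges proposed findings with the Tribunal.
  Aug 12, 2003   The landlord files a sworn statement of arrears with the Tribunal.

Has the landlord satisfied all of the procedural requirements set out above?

No

(1) due by Jan 25, 2003 + 28 days = Feb 22, 2003; completed Feb 8, 2003, before the deadline.
(2) due by Feb 8, 2003 + 45 days = Mar 25, 2003; done Feb 10, 2003 — timely.
(3) permitted from Feb 10, 2003 + 24 days = Mar 6, 2003 onward; done Mar 7, 2003 — permitted.
(4) permitted from Apr 11, 2003 + 8 days = Apr 19, 2003 onward; done Apr 24, 2003, after the minimum wait.
(5) due by Apr 24, 2003 + 54 days = Jun 17, 2003; completed Apr 29, 2003, before the deadline.
(6) due by Feb 8, 2003 + 175 days = Aug 2, 2003; completed Jul 30, 2003, before the deadline.
(7) due by Apr 29, 2003 + 103 days = Aug 10, 2003; not done until Aug 12, 2003, 2 days after the deadline.
No need to go further; step 7 was not satisfied.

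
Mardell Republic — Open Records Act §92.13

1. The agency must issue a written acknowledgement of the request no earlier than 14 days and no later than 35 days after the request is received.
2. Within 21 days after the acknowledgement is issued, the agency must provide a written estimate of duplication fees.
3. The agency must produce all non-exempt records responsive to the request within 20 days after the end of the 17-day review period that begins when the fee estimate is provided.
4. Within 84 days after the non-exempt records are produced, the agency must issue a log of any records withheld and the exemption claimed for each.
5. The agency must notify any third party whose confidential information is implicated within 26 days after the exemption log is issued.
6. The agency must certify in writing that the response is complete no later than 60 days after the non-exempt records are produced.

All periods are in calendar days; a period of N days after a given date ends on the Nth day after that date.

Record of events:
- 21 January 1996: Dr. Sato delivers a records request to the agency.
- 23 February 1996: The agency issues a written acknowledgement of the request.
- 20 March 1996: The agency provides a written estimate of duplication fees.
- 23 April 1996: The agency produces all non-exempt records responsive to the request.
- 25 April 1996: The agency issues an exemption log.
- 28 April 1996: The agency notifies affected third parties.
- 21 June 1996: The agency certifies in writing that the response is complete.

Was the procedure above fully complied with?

No

Step 1: the window is 14–35 days after 21 January 1996 (when the request is received), so 4 February 1996 through 25 February 1996; done 23 February 1996 — within the window.
Step 2: 21 days after 23 February 1996 (when the acknowledgement is issued) is 15 March 1996; not done until 20 March 1996, 5 days after the deadline.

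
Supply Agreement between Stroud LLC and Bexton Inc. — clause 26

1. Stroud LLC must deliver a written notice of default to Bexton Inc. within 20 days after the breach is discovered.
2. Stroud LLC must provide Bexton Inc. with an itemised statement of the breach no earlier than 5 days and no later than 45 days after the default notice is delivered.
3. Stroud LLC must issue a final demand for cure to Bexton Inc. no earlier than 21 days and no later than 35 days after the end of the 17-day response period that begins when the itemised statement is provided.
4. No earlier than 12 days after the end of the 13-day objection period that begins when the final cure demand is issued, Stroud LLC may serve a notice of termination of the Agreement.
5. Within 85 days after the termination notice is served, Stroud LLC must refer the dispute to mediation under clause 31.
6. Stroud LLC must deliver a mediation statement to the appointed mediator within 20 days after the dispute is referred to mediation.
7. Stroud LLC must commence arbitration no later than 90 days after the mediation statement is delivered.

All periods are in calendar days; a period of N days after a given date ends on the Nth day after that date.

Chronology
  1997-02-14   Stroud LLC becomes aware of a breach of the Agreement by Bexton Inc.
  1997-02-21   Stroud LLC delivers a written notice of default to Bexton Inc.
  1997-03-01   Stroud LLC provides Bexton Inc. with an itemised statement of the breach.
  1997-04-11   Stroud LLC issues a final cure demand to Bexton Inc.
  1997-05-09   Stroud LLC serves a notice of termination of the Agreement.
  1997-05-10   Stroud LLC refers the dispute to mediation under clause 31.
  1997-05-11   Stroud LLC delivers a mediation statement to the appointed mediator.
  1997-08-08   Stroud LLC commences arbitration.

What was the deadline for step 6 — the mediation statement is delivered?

1997-05-30

Step 6 runs from 1997-05-10, when the dispute is referred to mediation. 20 days after 1997-05-10 is 1997-05-30.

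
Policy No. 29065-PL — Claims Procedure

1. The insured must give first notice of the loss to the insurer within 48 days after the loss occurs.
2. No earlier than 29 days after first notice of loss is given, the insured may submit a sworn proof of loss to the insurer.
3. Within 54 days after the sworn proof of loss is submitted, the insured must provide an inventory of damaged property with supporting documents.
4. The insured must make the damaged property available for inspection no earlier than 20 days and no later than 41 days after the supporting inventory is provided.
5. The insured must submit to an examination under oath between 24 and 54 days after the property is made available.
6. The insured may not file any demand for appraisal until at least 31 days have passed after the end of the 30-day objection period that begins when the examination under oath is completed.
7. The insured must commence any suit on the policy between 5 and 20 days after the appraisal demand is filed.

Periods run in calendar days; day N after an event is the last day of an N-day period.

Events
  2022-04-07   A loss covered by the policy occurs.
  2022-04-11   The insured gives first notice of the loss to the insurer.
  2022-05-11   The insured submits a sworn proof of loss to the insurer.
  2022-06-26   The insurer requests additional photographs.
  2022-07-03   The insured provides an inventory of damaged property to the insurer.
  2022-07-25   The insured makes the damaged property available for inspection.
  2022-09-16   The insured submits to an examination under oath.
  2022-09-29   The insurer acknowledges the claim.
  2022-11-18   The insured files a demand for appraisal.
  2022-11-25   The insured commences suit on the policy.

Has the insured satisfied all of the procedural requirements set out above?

Yes

Step 1: 48 days after 2022-04-07 (when the loss occurs) is 2022-05-25; completed 2022-04-11, before the deadline.
Step 2: the earliest permitted date is 29 days after 2022-04-11 (when first notice of loss is given), i.e. 2022-05-10; done 2022-05-11 — permitted.
Step 3: 54 days after 2022-05-11 (when the sworn proof of loss is submitted) is 2022-07-04; done 2022-07-03 — timely.
Step 4: the window is 20–41 days after 2022-07-03 (when the supporting inventory is provided), so 2022-07-23 through 2022-08-13; 2022-07-25 falls inside that range.
Step 5: the window is 24–54 days after 2022-07-25 (when the property is made available), so 2022-08-18 through 2022-09-17; done 2022-09-16 — within the window.
Step 6: the earliest permitted date is 31 days after 2022-10-16 (end of the 30-day objection period, which began when the examination under oath is completed on 2022-09-16), i.e. 2022-11-16; done 2022-11-18, after the minimum wait.
Step 7: the window is 5–20 days after 2022-11-18 (when the appraisal demand is filed), so 2022-11-23 through 2022-12-08; 2022-11-25 falls inside that range.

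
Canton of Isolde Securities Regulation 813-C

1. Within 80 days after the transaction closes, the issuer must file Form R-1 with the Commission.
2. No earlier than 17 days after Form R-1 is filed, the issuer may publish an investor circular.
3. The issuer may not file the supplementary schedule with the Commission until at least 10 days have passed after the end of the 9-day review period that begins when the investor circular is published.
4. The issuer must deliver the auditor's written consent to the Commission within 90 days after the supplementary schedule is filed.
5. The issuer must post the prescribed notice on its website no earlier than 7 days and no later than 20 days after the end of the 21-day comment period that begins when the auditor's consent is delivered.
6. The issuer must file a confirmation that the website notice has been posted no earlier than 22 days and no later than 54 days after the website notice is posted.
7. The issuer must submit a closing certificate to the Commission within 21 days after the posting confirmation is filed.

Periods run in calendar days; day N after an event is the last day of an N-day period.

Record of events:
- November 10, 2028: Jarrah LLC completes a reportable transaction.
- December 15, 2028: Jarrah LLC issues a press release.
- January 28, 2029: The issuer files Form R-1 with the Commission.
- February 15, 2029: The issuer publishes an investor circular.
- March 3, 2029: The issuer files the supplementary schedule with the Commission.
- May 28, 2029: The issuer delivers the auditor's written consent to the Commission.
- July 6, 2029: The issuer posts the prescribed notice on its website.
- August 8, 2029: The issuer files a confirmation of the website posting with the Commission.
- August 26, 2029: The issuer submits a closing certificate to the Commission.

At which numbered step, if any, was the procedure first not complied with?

(1) due by November 10, 2028 + 80 days = January 29, 2029; done January 28, 2029 — timely.
(2) permitted from January 28, 2029 + 17 days = February 14, 2029 onward; February 15, 2029 is on or after that date.
(3) permitted from February 24, 2029 + 10 days = March 6, 2029 onward; March 3, 2029 is 3 days before the earliest permitted date.

Step 3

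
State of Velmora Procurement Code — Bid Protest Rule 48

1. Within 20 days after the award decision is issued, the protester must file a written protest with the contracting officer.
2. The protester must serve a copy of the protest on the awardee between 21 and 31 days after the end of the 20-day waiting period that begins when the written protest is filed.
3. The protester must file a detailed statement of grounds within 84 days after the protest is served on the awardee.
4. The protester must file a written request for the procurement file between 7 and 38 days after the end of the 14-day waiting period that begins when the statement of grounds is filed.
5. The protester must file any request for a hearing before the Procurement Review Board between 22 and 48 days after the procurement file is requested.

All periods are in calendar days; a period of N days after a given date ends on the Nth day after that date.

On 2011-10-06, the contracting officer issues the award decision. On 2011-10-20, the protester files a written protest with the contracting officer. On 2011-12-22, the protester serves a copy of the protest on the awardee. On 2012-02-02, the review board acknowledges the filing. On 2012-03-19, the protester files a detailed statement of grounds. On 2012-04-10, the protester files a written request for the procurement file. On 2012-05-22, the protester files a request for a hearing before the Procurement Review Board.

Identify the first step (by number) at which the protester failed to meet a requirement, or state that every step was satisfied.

(1) due by 2011-10-06 + 20 days = 2011-10-26; done 2011-10-20 — timely.
(2) the permitted window runs from 2011-11-09 + 21 = 2011-11-30 to 2011-11-09 + 31 = 2011-12-10; done 2011-12-22 — 12 days after the window closed.

Step 2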